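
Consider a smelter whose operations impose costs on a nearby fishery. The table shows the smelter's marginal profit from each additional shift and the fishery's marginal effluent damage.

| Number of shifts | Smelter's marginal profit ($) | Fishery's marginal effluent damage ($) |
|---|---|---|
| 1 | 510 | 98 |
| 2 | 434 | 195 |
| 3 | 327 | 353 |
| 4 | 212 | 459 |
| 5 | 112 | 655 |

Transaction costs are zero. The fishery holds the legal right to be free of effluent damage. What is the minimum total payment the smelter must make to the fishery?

Efficient level: marginal profit ≥ marginal effluent damage through level 2, so k* = 2.
With the fishery holding the right, the smelter must at least compensate total damage at k*: 98 + 195 = 293.

$293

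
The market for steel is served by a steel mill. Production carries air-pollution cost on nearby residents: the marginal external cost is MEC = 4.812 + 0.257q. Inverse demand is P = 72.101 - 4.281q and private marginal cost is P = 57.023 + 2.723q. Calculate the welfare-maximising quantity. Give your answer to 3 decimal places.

Social marginal cost = private MC + MEC = 61.835 + 2.980q.
Set SMC = demand: 61.835 + 2.980q = 72.101 - 4.281q → q* = 1.4139.

q* = 1.414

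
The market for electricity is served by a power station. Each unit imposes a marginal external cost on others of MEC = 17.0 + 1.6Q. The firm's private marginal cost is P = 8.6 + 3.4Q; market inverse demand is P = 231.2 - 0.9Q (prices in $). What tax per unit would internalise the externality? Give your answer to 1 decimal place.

tax = $72.8 per unit

Social marginal cost = private MC + MEC = 25.6 + 5.0Q.
Set SMC = demand: 25.6 + 5.0Q = 231.2 - 0.9Q → Q* = 34.8475.
The Pigouvian tax equals MEC at Q*: 17.0 + 1.6×34.8475 = 72.7560.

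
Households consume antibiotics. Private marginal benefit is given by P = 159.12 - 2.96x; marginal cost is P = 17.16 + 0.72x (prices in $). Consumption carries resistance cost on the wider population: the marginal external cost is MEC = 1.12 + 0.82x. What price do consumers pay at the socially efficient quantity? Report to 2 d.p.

P = $66.48

Social marginal benefit = demand − MEC = 158.00 - 3.78x.
Set SMB = MC: 158.00 - 3.78x = 17.16 + 0.72x → x* = 31.2978.
Consumer price on the demand curve at x*: 159.12 − 2.96×31.2978 = 66.4785.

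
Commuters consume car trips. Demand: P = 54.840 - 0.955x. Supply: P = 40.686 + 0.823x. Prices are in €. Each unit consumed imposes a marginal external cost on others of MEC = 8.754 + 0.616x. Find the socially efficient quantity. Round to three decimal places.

Social marginal benefit = demand − MEC = 46.086 - 1.571x.
Set SMB = MC: 46.086 - 1.571x = 40.686 + 0.823x → x* = 2.2556.

x* = 2.256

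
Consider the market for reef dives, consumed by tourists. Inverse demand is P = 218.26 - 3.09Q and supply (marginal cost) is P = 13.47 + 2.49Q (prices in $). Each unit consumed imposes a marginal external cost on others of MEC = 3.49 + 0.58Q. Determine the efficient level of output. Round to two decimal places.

Q* = 32.68

Social marginal benefit = demand − MEC = 214.77 - 3.67Q.
Set SMB = MC: 214.77 - 3.67Q = 13.47 + 2.49Q → Q* = 32.6786.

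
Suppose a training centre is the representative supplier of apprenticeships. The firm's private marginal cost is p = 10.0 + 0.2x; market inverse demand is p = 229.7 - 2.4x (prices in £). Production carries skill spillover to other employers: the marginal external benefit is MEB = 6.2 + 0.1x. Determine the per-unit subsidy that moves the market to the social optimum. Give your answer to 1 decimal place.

Social marginal cost = private MC − MEB = 3.8 + 0.1x.
Set SMC = demand: 3.8 + 0.1x = 229.7 - 2.4x → x* = 90.3600.
The Pigouvian subsidy equals MEB at x*: 6.2 + 0.1×90.3600 = 15.2360.

subsidy = £15.2 per unit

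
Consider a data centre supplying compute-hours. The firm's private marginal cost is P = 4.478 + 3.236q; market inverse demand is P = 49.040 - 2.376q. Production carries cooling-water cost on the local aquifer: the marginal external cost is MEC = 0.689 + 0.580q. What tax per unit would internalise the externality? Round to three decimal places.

tax = 4.799 per unit

Social marginal cost = private MC + MEC = 5.167 + 3.816q.
Set SMC = demand: 5.167 + 3.816q = 49.040 - 2.376q → q* = 7.0854.
The Pigouvian tax equals MEC at q*: 0.689 + 0.580×7.0854 = 4.7985.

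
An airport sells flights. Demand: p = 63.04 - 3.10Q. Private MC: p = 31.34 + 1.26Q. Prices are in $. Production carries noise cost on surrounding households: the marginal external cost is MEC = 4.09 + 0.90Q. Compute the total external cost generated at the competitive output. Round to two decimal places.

$53.52

Market equilibrium (private): 31.34 + 1.26Q = 63.04 - 3.10Q → Q_m = 7.2706.
Total external cost = ∫₀^{Q_m} (4.09 + 0.90Q) dQ = 4.09×7.2706 + ½×0.90×7.2706² = 53.5245.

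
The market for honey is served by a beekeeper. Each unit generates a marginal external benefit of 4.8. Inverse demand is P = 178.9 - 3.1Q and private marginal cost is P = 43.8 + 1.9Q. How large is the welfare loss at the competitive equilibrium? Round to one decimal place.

DWL = 2.3

Market equilibrium (private): 43.8 + 1.9Q = 178.9 - 3.1Q → Q_m = 27.0200.
Social marginal cost = private MC − MEB = 39.0 + 1.9Q.
Set SMC = demand: 39.0 + 1.9Q = 178.9 - 3.1Q → Q* = 27.9800.
Height of the DWL triangle at Q_m is demand(Q_m) − SMC(Q_m) = MEB(Q_m) = 4.8000.
DWL = ½ × 0.9600 × 4.8000 = 2.3040.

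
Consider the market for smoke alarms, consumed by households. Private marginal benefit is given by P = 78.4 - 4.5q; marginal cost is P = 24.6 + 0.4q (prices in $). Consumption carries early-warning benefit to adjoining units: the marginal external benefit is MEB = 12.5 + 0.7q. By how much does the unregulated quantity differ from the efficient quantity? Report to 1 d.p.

4.8 units

Market equilibrium (private): 24.6 + 0.4q = 78.4 - 4.5q → q_m = 10.9796.
Social marginal benefit = demand + MEB = 90.9 - 3.8q.
Set SMB = MC: 90.9 - 3.8q = 24.6 + 0.4q → q* = 15.7857.
Gap = |10.9796 − 15.7857| = 4.8061.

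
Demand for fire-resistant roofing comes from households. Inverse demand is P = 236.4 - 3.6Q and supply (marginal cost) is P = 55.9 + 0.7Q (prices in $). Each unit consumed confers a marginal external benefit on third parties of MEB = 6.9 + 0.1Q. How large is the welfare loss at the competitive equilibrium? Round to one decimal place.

Market equilibrium (private): 55.9 + 0.7Q = 236.4 - 3.6Q → Q_m = 41.9767.
Social marginal benefit = demand + MEB = 243.3 - 3.5Q.
Set SMB = MC: 243.3 - 3.5Q = 55.9 + 0.7Q → Q* = 44.6190.
The loss is the area between SMB and MC from Q* to Q_m; with linear curves that's a triangle of height MEB(Q_m).
DWL = ½ × 2.6423 × 11.0977 = 14.6617.

DWL = $14.7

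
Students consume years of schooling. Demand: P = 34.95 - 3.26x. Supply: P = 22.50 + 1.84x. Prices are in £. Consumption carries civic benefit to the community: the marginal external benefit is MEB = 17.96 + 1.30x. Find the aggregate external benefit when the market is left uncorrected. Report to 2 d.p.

£47.72

Market equilibrium (private): 22.50 + 1.84x = 34.95 - 3.26x → x_m = 2.4412.
Total external benefit = ∫₀^{x_m} (17.96 + 1.30x) dx = 17.96×2.4412 + ½×1.30×2.4412² = 47.7176.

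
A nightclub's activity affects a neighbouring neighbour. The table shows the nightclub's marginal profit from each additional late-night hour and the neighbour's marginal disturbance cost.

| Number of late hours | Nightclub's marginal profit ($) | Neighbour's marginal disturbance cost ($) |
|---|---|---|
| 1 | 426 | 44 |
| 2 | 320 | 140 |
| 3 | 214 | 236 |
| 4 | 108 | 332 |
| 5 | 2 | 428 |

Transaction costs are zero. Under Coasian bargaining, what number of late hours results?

2

Bargaining reaches the level where marginal profit last exceeds marginal disturbance cost.
That holds through level 2 (320 ≥ 140) but not at 3 (214 < 236).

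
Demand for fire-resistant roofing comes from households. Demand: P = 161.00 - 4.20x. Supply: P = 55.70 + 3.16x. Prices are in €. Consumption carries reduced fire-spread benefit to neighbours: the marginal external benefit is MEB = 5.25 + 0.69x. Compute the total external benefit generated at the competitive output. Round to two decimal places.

€145.73

Market equilibrium (private): 55.70 + 3.16x = 161.00 - 4.20x → x_m = 14.3071.
Total external benefit = ∫₀^{x_m} (5.25 + 0.69x) dx = 5.25×14.3071 + ½×0.69×14.3071² = 145.7314.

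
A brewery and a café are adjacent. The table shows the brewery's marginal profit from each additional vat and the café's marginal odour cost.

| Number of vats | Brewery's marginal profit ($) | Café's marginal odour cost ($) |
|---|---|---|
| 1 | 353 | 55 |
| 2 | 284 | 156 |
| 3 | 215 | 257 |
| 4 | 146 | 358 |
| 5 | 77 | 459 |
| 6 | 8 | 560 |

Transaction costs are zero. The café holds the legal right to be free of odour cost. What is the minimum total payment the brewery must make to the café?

Efficient level: marginal profit ≥ marginal odour cost through level 2, so k* = 2.
With the café holding the right, the brewery must at least compensate total damage at k*: 55 + 156 = 211.

$211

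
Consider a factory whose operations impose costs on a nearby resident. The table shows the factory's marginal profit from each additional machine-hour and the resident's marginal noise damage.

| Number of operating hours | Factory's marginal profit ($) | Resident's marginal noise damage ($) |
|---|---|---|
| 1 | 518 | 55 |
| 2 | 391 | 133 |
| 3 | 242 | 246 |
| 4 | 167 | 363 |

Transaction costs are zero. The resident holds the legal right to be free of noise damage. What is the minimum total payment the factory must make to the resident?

Efficient level: marginal profit ≥ marginal noise damage through level 2, so k* = 2.
With the resident holding the right, the factory must at least compensate total damage at k*: 55 + 133 = 188.

$188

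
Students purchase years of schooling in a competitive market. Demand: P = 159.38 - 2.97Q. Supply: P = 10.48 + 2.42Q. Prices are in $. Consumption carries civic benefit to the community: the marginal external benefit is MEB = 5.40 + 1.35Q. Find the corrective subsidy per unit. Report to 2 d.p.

subsidy = $56.96 per unit

Social marginal benefit = demand + MEB = 164.78 - 1.62Q.
Set SMB = MC: 164.78 - 1.62Q = 10.48 + 2.42Q → Q* = 38.1931.
The Pigouvian subsidy equals MEB at Q*: 5.40 + 1.35×38.1931 = 56.9607.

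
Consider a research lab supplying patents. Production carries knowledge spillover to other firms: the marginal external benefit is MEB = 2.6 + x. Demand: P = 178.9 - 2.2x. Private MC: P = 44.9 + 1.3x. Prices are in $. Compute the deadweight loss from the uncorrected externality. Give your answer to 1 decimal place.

Market equilibrium (private): 44.9 + 1.3x = 178.9 - 2.2x → x_m = 38.2857.
Social marginal cost = private MC − MEB = 42.3 + 0.3x.
Set SMC = demand: 42.3 + 0.3x = 178.9 - 2.2x → x* = 54.6400.
The loss is the area between SMC and demand from x* to x_m; with linear curves that's a triangle of height MEB(x_m).
DWL = ½ × 16.3543 × 40.8857 = 334.3285.

DWL = $334.3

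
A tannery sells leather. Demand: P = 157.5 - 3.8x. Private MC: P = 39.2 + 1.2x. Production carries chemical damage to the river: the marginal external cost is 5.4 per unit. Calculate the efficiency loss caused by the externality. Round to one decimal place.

Market equilibrium (private): 39.2 + 1.2x = 157.5 - 3.8x → x_m = 23.6600.
Social marginal cost = private MC + MEC = 44.6 + 1.2x.
Set SMC = demand: 44.6 + 1.2x = 157.5 - 3.8x → x* = 22.5800.
The welfare-loss triangle has base |x_m − x*| and height MEC(x_m) (the vertical gap between SMC and demand is zero at x* and MEC at x_m).
DWL = ½ × 1.0800 × 5.4000 = 2.9160.

DWL = 2.9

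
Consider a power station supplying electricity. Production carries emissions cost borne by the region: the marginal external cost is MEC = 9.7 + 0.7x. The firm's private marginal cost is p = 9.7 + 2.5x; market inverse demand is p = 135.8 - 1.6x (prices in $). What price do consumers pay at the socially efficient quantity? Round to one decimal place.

P = $97.0

Social marginal cost = private MC + MEC = 19.4 + 3.2x.
Set SMC = demand: 19.4 + 3.2x = 135.8 - 1.6x → x* = 24.2500.
Consumer price on the demand curve at x*: 135.8 − 1.6×24.2500 = 97.0000.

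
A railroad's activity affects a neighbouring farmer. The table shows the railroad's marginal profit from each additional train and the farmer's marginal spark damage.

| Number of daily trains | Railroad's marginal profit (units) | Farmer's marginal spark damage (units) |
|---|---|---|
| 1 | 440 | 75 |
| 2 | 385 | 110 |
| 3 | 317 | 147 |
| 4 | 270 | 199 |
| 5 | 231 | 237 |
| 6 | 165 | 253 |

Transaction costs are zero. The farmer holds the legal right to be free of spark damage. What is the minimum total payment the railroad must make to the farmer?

531

Efficient level: marginal profit ≥ marginal spark damage through level 4, so k* = 4.
With the farmer holding the right, the railroad must at least compensate total damage at k*: 75 + 110 + 147 + 199 = 531.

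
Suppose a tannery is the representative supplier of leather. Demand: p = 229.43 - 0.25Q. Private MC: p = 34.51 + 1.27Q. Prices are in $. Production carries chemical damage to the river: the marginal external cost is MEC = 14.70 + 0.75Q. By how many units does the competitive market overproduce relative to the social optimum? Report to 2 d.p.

48.84 units

Market equilibrium (private): 34.51 + 1.27Q = 229.43 - 0.25Q → Q_m = 128.2368.
Social marginal cost = private MC + MEC = 49.21 + 2.02Q.
Set SMC = demand: 49.21 + 2.02Q = 229.43 - 0.25Q → Q* = 79.3921.
Gap = |128.2368 − 79.3921| = 48.8447.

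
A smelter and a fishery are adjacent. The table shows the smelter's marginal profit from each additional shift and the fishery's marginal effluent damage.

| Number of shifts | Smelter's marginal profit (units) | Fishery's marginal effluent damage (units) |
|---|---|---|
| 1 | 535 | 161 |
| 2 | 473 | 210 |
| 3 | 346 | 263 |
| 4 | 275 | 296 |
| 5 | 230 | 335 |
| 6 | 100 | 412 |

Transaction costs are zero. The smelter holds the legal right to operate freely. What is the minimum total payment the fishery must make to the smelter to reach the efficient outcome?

605

Left alone the smelter would choose level 6 (marginal profit stays positive).
Efficient level: k* = 3 (marginal profit ≥ marginal effluent damage through 3).
The fishery must at least cover the smelter's forgone profit from cutting 6→3: 275 + 230 + 100 = 605.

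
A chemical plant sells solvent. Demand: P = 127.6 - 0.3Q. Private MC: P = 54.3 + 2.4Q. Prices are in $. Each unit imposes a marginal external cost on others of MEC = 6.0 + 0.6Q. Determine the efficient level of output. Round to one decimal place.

Q* = 20.4

Social marginal cost = private MC + MEC = 60.3 + 3.0Q.
Set SMC = demand: 60.3 + 3.0Q = 127.6 - 0.3Q → Q* = 20.3939.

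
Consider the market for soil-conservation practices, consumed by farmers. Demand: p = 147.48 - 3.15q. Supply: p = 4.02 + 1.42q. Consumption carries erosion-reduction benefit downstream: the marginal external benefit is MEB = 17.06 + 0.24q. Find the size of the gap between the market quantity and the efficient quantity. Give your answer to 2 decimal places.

Market equilibrium (private): 4.02 + 1.42q = 147.48 - 3.15q → q_m = 31.3917.
Social marginal benefit = demand + MEB = 164.54 - 2.91q.
Set SMB = MC: 164.54 - 2.91q = 4.02 + 1.42q → q* = 37.0716.
Gap = |31.3917 − 37.0716| = 5.6799.

5.68 units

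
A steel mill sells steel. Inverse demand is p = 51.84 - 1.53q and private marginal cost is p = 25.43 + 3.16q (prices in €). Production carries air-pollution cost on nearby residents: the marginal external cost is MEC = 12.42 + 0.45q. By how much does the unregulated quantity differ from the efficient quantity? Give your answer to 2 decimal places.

Market equilibrium (private): 25.43 + 3.16q = 51.84 - 1.53q → q_m = 5.6311.
Social marginal cost = private MC + MEC = 37.85 + 3.61q.
Set SMC = demand: 37.85 + 3.61q = 51.84 - 1.53q → q* = 2.7218.
Gap = |5.6311 − 2.7218| = 2.9093.

2.91 units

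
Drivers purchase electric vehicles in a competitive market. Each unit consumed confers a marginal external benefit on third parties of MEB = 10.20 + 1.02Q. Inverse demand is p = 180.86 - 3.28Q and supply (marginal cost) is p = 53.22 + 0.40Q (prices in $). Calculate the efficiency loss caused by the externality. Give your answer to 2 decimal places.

Market equilibrium (private): 53.22 + 0.40Q = 180.86 - 3.28Q → Q_m = 34.6848.
Social marginal benefit = demand + MEB = 191.06 - 2.26Q.
Set SMB = MC: 191.06 - 2.26Q = 53.22 + 0.40Q → Q* = 51.8195.
Height of the DWL triangle at Q_m is SMB(Q_m) − MC(Q_m) = MEB(Q_m) = 45.5785.
DWL = ½ × 17.1347 × 45.5785 = 390.4870.

DWL = $390.49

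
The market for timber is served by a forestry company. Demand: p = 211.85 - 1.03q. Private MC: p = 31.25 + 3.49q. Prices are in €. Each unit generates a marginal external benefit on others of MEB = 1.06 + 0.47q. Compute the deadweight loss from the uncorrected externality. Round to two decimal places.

Market equilibrium (private): 31.25 + 3.49q = 211.85 - 1.03q → q_m = 39.9558.
Social marginal cost = private MC − MEB = 30.19 + 3.02q.
Set SMC = demand: 30.19 + 3.02q = 211.85 - 1.03q → q* = 44.8543.
The loss is the area between SMC and demand from q* to q_m; with linear curves that's a triangle of height MEB(q_m).
DWL = ½ × 4.8985 × 19.8392 = 48.5912.

DWL = €48.59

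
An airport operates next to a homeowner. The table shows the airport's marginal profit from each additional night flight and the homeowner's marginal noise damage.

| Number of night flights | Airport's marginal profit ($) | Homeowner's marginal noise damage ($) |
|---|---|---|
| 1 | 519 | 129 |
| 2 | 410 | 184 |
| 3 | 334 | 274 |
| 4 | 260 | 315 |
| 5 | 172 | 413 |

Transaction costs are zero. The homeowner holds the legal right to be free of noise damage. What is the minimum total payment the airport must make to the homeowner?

Efficient level: marginal profit ≥ marginal noise damage through level 3, so k* = 3.
With the homeowner holding the right, the airport must at least compensate total damage at k*: 129 + 184 + 274 = 587.

$587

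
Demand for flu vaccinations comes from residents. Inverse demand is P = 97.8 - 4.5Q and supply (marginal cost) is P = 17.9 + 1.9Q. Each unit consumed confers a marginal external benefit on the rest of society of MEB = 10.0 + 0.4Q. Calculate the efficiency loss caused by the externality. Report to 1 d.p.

Market equilibrium (private): 17.9 + 1.9Q = 97.8 - 4.5Q → Q_m = 12.4844.
Social marginal benefit = demand + MEB = 107.8 - 4.1Q.
Set SMB = MC: 107.8 - 4.1Q = 17.9 + 1.9Q → Q* = 14.9833.
Between Q* and Q_m the wedge SMB − MC runs linearly from 0 to MEB(Q_m), so the loss is a triangle.
DWL = ½ × 2.4989 × 14.9938 = 18.7340.

DWL = 18.7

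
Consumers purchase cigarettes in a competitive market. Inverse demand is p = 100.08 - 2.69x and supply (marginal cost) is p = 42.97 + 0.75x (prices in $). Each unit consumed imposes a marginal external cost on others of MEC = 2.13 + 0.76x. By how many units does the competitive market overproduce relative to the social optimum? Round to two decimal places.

Market equilibrium (private): 42.97 + 0.75x = 100.08 - 2.69x → x_m = 16.6017.
Social marginal benefit = demand − MEC = 97.95 - 3.45x.
Set SMB = MC: 97.95 - 3.45x = 42.97 + 0.75x → x* = 13.0905.
Gap = |16.6017 − 13.0905| = 3.5112.

3.51 units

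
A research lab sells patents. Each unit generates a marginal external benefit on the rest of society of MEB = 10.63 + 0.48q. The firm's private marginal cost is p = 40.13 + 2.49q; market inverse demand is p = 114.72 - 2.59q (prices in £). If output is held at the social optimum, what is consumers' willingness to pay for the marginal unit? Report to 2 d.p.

P = £66.74

Social marginal cost = private MC − MEB = 29.50 + 2.01q.
Set SMC = demand: 29.50 + 2.01q = 114.72 - 2.59q → q* = 18.5261.
Consumer price on the demand curve at q*: 114.72 − 2.59×18.5261 = 66.7374.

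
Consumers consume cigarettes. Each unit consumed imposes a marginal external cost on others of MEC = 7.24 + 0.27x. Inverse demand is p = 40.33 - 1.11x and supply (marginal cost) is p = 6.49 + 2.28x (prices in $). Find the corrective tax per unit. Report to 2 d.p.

Social marginal benefit = demand − MEC = 33.09 - 1.38x.
Set SMB = MC: 33.09 - 1.38x = 6.49 + 2.28x → x* = 7.2678.
The Pigouvian tax equals MEC at x*: 7.24 + 0.27×7.2678 = 9.2023.

tax = $9.20 per unit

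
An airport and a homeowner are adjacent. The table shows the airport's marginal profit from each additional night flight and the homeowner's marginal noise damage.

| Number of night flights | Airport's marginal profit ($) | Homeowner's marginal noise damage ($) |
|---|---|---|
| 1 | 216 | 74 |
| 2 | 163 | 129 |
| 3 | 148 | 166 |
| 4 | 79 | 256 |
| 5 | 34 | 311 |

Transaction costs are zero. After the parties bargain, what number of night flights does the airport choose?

2

Bargaining reaches the level where marginal profit last exceeds marginal noise damage.
That holds through level 2 (163 ≥ 129) but not at 3 (148 < 166).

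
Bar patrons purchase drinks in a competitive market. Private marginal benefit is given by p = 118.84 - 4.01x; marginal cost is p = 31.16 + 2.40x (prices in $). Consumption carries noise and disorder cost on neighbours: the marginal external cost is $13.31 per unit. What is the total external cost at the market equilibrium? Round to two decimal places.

Market equilibrium (private): 31.16 + 2.40x = 118.84 - 4.01x → x_m = 13.6786.
Total external cost = MEC × x_m = 13.31 × 13.6786 = 182.0622.

$182.06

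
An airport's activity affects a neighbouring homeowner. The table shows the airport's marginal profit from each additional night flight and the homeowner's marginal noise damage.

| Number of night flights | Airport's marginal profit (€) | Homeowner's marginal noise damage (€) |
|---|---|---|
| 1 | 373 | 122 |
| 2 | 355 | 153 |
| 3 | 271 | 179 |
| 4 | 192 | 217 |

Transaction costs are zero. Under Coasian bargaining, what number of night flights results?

3

Bargaining reaches the level where marginal profit last exceeds marginal noise damage.
That holds through level 3 (271 ≥ 179) but not at 4 (192 < 217).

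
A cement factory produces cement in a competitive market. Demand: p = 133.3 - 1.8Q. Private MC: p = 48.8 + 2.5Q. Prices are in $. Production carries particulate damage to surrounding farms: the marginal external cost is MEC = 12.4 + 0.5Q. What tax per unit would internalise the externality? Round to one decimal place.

Social marginal cost = private MC + MEC = 61.2 + 3.0Q.
Set SMC = demand: 61.2 + 3.0Q = 133.3 - 1.8Q → Q* = 15.0208.
The Pigouvian tax equals MEC at Q*: 12.4 + 0.5×15.0208 = 19.9104.

tax = $19.9 per unit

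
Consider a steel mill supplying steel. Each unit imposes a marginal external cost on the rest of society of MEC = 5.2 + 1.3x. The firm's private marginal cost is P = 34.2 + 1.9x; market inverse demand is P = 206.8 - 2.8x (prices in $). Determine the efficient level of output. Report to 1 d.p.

Social marginal cost = private MC + MEC = 39.4 + 3.2x.
Set SMC = demand: 39.4 + 3.2x = 206.8 - 2.8x → x* = 27.9000.

x* = 27.9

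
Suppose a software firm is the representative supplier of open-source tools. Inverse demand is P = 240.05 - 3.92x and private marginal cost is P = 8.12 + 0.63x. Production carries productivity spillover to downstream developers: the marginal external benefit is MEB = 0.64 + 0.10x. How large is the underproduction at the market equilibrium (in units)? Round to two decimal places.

Market equilibrium (private): 8.12 + 0.63x = 240.05 - 3.92x → x_m = 50.9736.
Social marginal cost = private MC − MEB = 7.48 + 0.53x.
Set SMC = demand: 7.48 + 0.53x = 240.05 - 3.92x → x* = 52.2629.
Gap = |50.9736 − 52.2629| = 1.2893.

1.29 units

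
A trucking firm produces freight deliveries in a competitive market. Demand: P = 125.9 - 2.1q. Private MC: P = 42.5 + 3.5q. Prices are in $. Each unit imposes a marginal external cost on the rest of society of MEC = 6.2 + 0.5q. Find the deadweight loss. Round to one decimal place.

Market equilibrium (private): 42.5 + 3.5q = 125.9 - 2.1q → q_m = 14.8929.
Social marginal cost = private MC + MEC = 48.7 + 4.0q.
Set SMC = demand: 48.7 + 4.0q = 125.9 - 2.1q → q* = 12.6557.
Height of the DWL triangle at q_m is SMC(q_m) − demand(q_m) = MEC(q_m) = 13.6464.
DWL = ½ × 2.2372 × 13.6464 = 15.2649.

DWL = $15.3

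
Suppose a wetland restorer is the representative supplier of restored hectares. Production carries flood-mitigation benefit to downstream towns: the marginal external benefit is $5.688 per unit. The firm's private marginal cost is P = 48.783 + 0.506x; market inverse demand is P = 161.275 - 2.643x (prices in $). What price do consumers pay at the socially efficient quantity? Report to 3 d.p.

Social marginal cost = private MC − MEB = 43.095 + 0.506x.
Set SMC = demand: 43.095 + 0.506x = 161.275 - 2.643x → x* = 37.5294.
Consumer price on the demand curve at x*: 161.275 − 2.643×37.5294 = 62.0848.

P = $62.085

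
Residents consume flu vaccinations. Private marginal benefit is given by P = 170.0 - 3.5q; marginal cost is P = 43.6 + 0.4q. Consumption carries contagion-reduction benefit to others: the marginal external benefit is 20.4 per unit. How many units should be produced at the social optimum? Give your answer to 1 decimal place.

q* = 37.6

Social marginal benefit = demand + MEB = 190.4 - 3.5q.
Set SMB = MC: 190.4 - 3.5q = 43.6 + 0.4q → q* = 37.6410.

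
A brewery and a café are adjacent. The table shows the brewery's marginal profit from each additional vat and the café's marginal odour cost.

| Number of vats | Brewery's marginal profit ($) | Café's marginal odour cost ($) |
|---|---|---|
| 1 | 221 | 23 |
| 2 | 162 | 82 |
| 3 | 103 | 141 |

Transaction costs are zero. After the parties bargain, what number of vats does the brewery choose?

Bargaining reaches the level where marginal profit last exceeds marginal odour cost.
That holds through level 2 (162 ≥ 82) but not at 3 (103 < 141).

2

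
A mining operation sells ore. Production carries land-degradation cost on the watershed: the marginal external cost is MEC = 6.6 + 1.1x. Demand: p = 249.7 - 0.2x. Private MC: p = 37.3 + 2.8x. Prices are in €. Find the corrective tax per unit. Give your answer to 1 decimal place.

Social marginal cost = private MC + MEC = 43.9 + 3.9x.
Set SMC = demand: 43.9 + 3.9x = 249.7 - 0.2x → x* = 50.1951.
The Pigouvian tax equals MEC at x*: 6.6 + 1.1×50.1951 = 61.8146.

tax = €61.8 per unit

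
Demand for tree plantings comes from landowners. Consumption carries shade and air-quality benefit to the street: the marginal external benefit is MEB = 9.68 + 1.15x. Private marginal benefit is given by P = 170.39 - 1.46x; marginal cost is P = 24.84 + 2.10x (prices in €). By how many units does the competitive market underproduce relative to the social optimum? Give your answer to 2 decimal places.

23.53 units

Market equilibrium (private): 24.84 + 2.10x = 170.39 - 1.46x → x_m = 40.8848.
Social marginal benefit = demand + MEB = 180.07 - 0.31x.
Set SMB = MC: 180.07 - 0.31x = 24.84 + 2.10x → x* = 64.4108.
Gap = |40.8848 − 64.4108| = 23.5260.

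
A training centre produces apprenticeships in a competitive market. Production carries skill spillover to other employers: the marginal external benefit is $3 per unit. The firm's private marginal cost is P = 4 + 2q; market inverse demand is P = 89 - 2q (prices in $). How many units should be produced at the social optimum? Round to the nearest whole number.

q* = 22

Social marginal cost = private MC − MEB = 1 + 2q.
Set SMC = demand: 1 + 2q = 89 - 2q → q* = 22.0000.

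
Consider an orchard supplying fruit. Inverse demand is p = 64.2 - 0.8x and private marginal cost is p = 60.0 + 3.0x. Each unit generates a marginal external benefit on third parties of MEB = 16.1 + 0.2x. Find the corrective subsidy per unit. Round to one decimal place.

subsidy = 17.2 per unit

Social marginal cost = private MC − MEB = 43.9 + 2.8x.
Set SMC = demand: 43.9 + 2.8x = 64.2 - 0.8x → x* = 5.6389.
The Pigouvian subsidy equals MEB at x*: 16.1 + 0.2×5.6389 = 17.2278.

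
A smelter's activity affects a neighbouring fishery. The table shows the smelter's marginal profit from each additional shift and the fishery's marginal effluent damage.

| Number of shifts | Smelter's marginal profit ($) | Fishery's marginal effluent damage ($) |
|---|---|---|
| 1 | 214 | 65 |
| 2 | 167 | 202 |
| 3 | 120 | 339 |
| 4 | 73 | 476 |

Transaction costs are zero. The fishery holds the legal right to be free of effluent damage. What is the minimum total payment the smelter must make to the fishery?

Efficient level: marginal profit ≥ marginal effluent damage through level 1, so k* = 1.
With the fishery holding the right, the smelter must at least compensate total damage at k*: 65 = 65.

$65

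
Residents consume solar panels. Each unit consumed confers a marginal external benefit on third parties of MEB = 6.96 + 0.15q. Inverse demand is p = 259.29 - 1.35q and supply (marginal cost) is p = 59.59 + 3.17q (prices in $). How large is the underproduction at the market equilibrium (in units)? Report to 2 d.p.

Market equilibrium (private): 59.59 + 3.17q = 259.29 - 1.35q → q_m = 44.1814.
Social marginal benefit = demand + MEB = 266.25 - 1.20q.
Set SMB = MC: 266.25 - 1.20q = 59.59 + 3.17q → q* = 47.2906.
Gap = |44.1814 − 47.2906| = 3.1092.

3.11 units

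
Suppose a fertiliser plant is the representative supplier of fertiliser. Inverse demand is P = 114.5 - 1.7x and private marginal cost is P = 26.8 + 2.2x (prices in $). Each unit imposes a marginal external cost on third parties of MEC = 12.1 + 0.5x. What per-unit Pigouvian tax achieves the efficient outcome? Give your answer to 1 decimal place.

Social marginal cost = private MC + MEC = 38.9 + 2.7x.
Set SMC = demand: 38.9 + 2.7x = 114.5 - 1.7x → x* = 17.1818.
The Pigouvian tax equals MEC at x*: 12.1 + 0.5×17.1818 = 20.6909.

tax = $20.7 per unit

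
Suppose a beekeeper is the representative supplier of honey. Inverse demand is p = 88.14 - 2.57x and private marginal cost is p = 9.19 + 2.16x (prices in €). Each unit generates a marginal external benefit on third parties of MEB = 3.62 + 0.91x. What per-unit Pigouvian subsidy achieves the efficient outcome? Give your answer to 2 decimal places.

Social marginal cost = private MC − MEB = 5.57 + 1.25x.
Set SMC = demand: 5.57 + 1.25x = 88.14 - 2.57x → x* = 21.6152.
The Pigouvian subsidy equals MEB at x*: 3.62 + 0.91×21.6152 = 23.2898.

subsidy = €23.29 per unit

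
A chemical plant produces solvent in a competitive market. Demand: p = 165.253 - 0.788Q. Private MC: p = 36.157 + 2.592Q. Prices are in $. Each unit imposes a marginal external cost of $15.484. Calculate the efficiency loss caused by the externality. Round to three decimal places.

DWL = $35.467

Market equilibrium (private): 36.157 + 2.592Q = 165.253 - 0.788Q → Q_m = 38.1941.
Social marginal cost = private MC + MEC = 51.641 + 2.592Q.
Set SMC = demand: 51.641 + 2.592Q = 165.253 - 0.788Q → Q* = 33.6130.
Height of the DWL triangle at Q_m is SMC(Q_m) − demand(Q_m) = MEC(Q_m) = 15.4840.
DWL = ½ × 4.5811 × 15.4840 = 35.4669.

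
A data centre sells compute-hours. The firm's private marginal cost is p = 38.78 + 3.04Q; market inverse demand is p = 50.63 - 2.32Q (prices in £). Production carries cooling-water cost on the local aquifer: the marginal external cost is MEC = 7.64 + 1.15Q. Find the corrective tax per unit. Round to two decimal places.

Social marginal cost = private MC + MEC = 46.42 + 4.19Q.
Set SMC = demand: 46.42 + 4.19Q = 50.63 - 2.32Q → Q* = 0.6467.
The Pigouvian tax equals MEC at Q*: 7.64 + 1.15×0.6467 = 8.3837.

tax = £8.38 per unit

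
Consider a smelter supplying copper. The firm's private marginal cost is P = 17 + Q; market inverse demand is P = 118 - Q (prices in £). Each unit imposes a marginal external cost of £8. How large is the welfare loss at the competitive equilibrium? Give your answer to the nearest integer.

DWL = £16

Market equilibrium (private): 17 + Q = 118 - Q → Q_m = 50.5000.
Social marginal cost = private MC + MEC = 25 + Q.
Set SMC = demand: 25 + Q = 118 - Q → Q* = 46.5000.
The welfare-loss triangle has base |Q_m − Q*| and height MEC(Q_m) (the vertical gap between SMC and demand is zero at Q* and MEC at Q_m).
DWL = ½ × 4.0000 × 8.0000 = 16.0000.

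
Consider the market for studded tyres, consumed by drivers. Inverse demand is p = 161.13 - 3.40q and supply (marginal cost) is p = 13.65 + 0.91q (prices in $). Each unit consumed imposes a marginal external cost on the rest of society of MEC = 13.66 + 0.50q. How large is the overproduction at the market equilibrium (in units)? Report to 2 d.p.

6.40 units

Market equilibrium (private): 13.65 + 0.91q = 161.13 - 3.40q → q_m = 34.2181.
Social marginal benefit = demand − MEC = 147.47 - 3.90q.
Set SMB = MC: 147.47 - 3.90q = 13.65 + 0.91q → q* = 27.8212.
Gap = |34.2181 − 27.8212| = 6.3969.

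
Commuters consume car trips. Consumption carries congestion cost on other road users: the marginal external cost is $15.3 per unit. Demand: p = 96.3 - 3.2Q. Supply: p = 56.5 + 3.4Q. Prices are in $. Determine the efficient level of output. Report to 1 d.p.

Q* = 3.7

Social marginal benefit = demand − MEC = 81.0 - 3.2Q.
Set SMB = MC: 81.0 - 3.2Q = 56.5 + 3.4Q → Q* = 3.7121.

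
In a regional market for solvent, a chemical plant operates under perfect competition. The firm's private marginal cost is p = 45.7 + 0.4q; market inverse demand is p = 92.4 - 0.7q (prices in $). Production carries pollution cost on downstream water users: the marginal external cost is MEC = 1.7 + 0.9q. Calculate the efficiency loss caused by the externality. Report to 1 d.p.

DWL = $398.2

Market equilibrium (private): 45.7 + 0.4q = 92.4 - 0.7q → q_m = 42.4545.
Social marginal cost = private MC + MEC = 47.4 + 1.3q.
Set SMC = demand: 47.4 + 1.3q = 92.4 - 0.7q → q* = 22.5000.
Between q* and q_m the wedge SMC − demand runs linearly from 0 to MEC(q_m), so the loss is a triangle.
DWL = ½ × 19.9545 × 39.9091 = 398.1831.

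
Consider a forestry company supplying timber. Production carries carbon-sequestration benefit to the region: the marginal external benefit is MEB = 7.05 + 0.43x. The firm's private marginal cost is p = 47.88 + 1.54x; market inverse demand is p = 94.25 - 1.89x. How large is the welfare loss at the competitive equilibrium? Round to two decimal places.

DWL = 27.58

Market equilibrium (private): 47.88 + 1.54x = 94.25 - 1.89x → x_m = 13.5190.
Social marginal cost = private MC − MEB = 40.83 + 1.11x.
Set SMC = demand: 40.83 + 1.11x = 94.25 - 1.89x → x* = 17.8067.
The welfare-loss triangle has base |x_m − x*| and height MEB(x_m) (the vertical gap between SMC and demand is zero at x* and MEB at x_m).
DWL = ½ × 4.2877 × 12.8631 = 27.5766.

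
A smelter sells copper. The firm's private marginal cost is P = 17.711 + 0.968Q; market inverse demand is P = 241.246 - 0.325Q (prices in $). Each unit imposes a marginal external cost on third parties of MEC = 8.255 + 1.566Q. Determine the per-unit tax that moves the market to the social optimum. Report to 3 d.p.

Social marginal cost = private MC + MEC = 25.966 + 2.534Q.
Set SMC = demand: 25.966 + 2.534Q = 241.246 - 0.325Q → Q* = 75.2991.
The Pigouvian tax equals MEC at Q*: 8.255 + 1.566×75.2991 = 126.1734.

tax = $126.173 per unit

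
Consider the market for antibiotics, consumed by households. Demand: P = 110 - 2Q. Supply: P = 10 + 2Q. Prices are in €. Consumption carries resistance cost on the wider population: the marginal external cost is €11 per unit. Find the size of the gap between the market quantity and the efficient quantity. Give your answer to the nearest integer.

3 units

Market equilibrium (private): 10 + 2Q = 110 - 2Q → Q_m = 25.0000.
Social marginal benefit = demand − MEC = 99 - 2Q.
Set SMB = MC: 99 - 2Q = 10 + 2Q → Q* = 22.2500.
Gap = |25.0000 − 22.2500| = 2.7500.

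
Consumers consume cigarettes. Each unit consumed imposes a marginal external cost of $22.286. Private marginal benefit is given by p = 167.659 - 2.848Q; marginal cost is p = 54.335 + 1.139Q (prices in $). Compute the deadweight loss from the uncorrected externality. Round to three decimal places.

DWL = $62.286

Market equilibrium (private): 54.335 + 1.139Q = 167.659 - 2.848Q → Q_m = 28.4234.
Social marginal benefit = demand − MEC = 145.373 - 2.848Q.
Set SMB = MC: 145.373 - 2.848Q = 54.335 + 1.139Q → Q* = 22.8337.
Height of the DWL triangle at Q_m is MC(Q_m) − SMB(Q_m) = MEC(Q_m) = 22.2860.
DWL = ½ × 5.5897 × 22.2860 = 62.2860.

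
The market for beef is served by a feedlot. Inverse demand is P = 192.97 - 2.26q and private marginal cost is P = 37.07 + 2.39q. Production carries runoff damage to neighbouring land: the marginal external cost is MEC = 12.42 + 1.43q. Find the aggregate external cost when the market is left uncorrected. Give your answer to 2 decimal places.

Market equilibrium (private): 37.07 + 2.39q = 192.97 - 2.26q → q_m = 33.5269.
Total external cost = ∫₀^{q_m} (12.42 + 1.43q) dq = 12.42×33.5269 + ½×1.43×33.5269² = 1220.1020.

1220.10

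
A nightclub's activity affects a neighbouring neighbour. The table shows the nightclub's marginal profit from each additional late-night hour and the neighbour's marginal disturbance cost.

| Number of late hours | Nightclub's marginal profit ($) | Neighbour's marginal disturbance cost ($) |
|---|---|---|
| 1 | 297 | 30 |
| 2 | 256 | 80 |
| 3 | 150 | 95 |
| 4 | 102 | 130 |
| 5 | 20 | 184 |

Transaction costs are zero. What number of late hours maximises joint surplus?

Bargaining reaches the level where marginal profit last exceeds marginal disturbance cost.
That holds through level 3 (150 ≥ 95) but not at 4 (102 < 130).

3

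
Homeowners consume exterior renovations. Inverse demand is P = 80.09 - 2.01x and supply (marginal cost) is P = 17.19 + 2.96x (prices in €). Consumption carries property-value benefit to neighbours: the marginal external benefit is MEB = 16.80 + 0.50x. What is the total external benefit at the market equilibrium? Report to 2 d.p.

Market equilibrium (private): 17.19 + 2.96x = 80.09 - 2.01x → x_m = 12.6559.
Total external benefit = ∫₀^{x_m} (16.80 + 0.50x) dx = 16.80×12.6559 + ½×0.50×12.6559² = 252.6621.

€252.66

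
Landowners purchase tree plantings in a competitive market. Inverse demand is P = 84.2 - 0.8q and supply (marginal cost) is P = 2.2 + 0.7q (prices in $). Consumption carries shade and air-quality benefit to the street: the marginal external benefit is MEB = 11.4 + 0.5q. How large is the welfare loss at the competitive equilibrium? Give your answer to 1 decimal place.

Market equilibrium (private): 2.2 + 0.7q = 84.2 - 0.8q → q_m = 54.6667.
Social marginal benefit = demand + MEB = 95.6 - 0.3q.
Set SMB = MC: 95.6 - 0.3q = 2.2 + 0.7q → q* = 93.4000.
The welfare-loss triangle has base |q_m − q*| and height MEB(q_m) (the vertical gap between SMB and MC is zero at q* and MEB at q_m).
DWL = ½ × 38.7333 × 38.7333 = 750.1343.

DWL = $750.1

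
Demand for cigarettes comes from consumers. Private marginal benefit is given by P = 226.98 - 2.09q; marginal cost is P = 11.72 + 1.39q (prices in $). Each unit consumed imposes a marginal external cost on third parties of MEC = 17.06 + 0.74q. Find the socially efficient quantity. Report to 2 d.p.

q* = 46.97

Social marginal benefit = demand − MEC = 209.92 - 2.83q.
Set SMB = MC: 209.92 - 2.83q = 11.72 + 1.39q → q* = 46.9668.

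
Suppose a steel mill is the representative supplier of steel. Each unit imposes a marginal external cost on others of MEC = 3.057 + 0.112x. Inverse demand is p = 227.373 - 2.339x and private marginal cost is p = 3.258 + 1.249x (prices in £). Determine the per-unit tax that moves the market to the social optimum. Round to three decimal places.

tax = £9.748 per unit

Social marginal cost = private MC + MEC = 6.315 + 1.361x.
Set SMC = demand: 6.315 + 1.361x = 227.373 - 2.339x → x* = 59.7454.
The Pigouvian tax equals MEC at x*: 3.057 + 0.112×59.7454 = 9.7485.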